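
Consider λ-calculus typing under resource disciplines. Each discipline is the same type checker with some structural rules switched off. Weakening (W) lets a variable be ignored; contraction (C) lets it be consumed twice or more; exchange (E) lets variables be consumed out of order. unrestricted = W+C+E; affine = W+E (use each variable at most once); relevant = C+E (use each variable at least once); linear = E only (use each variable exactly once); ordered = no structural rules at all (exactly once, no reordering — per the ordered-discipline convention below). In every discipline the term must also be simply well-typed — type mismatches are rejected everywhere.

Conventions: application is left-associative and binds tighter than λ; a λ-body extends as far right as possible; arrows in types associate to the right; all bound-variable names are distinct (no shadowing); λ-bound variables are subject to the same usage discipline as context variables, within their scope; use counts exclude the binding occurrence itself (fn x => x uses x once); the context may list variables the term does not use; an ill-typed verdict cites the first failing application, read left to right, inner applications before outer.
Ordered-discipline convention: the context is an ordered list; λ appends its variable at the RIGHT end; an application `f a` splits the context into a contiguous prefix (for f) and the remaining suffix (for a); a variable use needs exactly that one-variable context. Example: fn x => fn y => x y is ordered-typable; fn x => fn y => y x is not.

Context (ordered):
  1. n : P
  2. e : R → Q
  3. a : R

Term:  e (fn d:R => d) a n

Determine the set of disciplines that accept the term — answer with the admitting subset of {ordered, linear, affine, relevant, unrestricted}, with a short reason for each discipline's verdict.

admitted by: none
counts: n: 1×, e: 1×, a: 1×, d (bound): 1×
use order (left to right): e, d, a, n
typing: ill-typed: an argument R → R mismatches the expected R
ordered: ✗ — a type mismatch blocks all five
linear: ✗ — the type mismatch rejects it
affine: ✗ — not simply typable
relevant: ✗ — fails simple typing
unrestricted: ✗ — a type mismatch blocks all five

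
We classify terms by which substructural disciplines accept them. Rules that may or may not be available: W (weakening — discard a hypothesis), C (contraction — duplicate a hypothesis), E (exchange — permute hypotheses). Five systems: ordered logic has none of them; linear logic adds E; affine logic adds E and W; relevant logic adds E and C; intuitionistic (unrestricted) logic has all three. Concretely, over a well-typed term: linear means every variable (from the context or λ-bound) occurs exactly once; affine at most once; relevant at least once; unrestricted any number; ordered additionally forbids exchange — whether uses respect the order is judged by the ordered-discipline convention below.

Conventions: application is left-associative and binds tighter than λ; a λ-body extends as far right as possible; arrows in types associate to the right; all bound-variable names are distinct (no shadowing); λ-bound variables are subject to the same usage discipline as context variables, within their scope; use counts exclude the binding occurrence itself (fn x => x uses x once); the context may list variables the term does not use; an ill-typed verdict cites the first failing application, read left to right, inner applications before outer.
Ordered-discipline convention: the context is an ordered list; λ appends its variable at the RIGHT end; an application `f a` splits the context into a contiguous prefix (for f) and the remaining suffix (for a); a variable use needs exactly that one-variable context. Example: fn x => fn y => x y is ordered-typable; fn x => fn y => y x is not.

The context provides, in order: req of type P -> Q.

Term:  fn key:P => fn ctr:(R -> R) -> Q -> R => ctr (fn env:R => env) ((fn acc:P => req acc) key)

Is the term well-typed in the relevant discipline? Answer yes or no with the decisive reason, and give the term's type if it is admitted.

yes — at least one use each (req, key, ctr, env, acc); term : P -> ((R -> R) -> Q -> R) -> R
usage: req ×1, key (bound) ×1, ctr (bound) ×1, env (bound) ×1, acc (bound) ×1
use order (left to right): ctr, env, req, acc, key
typing: well-typed at P -> ((R -> R) -> Q -> R) -> R
per-discipline verdicts: ordered ✗ · linear ✓ · affine ✓ · relevant ✓ · unrestricted ✓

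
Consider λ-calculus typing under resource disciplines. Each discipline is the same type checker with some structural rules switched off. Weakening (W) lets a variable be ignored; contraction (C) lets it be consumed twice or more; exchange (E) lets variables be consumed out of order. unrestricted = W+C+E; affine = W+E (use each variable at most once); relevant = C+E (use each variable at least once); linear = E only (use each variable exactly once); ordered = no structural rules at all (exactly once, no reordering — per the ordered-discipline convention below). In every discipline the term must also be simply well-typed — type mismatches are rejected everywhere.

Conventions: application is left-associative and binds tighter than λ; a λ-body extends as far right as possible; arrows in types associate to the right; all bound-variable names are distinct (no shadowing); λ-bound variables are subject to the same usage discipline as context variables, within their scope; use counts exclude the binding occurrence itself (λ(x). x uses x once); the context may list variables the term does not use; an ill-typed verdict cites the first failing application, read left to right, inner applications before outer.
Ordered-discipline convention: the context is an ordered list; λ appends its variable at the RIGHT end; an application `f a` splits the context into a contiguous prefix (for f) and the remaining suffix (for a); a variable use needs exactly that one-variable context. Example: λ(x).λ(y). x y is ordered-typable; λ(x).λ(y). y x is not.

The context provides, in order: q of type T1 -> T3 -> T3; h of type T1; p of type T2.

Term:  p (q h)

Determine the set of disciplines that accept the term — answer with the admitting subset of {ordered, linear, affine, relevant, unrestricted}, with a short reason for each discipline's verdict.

admitted in: none
usage: q ×1, h ×1, p ×1
use order (left to right): p, q, h
typing: ill-typed: non-arrow in function slot: T2
ordered: ✗ — a type mismatch blocks all five
linear: ✗ — the type mismatch rejects it
affine: ✗ — not simply typable
relevant: ✗ — fails simple typing
unrestricted: ✗ — a type mismatch blocks all five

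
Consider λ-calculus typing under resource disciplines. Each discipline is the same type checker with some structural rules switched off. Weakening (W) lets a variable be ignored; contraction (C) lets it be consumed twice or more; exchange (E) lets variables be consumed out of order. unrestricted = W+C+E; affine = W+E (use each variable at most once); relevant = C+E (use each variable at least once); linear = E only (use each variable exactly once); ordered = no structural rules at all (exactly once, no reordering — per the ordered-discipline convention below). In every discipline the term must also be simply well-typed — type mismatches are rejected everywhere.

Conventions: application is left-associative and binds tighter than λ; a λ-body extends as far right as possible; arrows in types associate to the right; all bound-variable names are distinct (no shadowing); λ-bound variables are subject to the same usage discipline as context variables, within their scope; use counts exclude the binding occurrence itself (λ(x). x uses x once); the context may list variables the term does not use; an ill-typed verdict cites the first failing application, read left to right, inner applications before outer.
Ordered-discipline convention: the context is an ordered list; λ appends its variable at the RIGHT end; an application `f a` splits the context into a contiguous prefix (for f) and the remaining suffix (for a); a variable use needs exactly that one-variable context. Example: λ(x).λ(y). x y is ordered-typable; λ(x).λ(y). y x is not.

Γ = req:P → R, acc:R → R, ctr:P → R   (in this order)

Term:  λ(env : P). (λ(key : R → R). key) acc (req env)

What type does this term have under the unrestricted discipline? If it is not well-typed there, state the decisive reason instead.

term : P → R
counts: req: 1×; acc: 1×; ctr: 0×; env (λ-bound): 1×; key (λ-bound): 1×
uses in reading order: key, acc, req, env
typing: ✓ — P → R
across the five disciplines: ordered ✗ | linear ✗ | affine ✓ | relevant ✗ | unrestricted ✓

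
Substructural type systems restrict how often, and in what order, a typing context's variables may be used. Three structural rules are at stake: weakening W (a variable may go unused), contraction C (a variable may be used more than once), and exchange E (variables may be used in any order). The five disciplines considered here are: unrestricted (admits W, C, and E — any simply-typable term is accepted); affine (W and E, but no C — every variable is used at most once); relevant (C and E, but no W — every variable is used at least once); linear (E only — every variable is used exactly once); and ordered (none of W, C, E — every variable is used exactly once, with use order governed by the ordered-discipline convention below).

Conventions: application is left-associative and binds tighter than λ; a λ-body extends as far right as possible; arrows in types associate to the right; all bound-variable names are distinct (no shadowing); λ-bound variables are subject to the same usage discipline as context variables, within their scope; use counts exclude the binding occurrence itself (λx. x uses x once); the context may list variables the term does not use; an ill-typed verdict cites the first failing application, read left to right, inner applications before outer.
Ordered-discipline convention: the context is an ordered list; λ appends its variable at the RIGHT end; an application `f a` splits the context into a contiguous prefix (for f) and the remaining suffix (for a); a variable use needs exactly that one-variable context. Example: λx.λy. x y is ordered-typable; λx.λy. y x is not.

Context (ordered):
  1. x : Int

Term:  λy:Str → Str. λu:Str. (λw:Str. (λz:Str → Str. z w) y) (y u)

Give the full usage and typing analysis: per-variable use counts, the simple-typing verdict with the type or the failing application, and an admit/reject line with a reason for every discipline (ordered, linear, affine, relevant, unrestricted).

variable uses: x: 0×; y (bound): 2×; u (bound): 1×; w (bound): 1×; z (bound): 1×
uses in reading order: z, w, y, y, u
typing: well-typed at (Str → Str) → Str → Str
ordered ✗ (repeated use of y ×2; needs weakening: x unused)
linear ✗ (repeated use of y ×2; needs weakening: x unused)
affine ✗ (repeated use of y ×2)
relevant ✗ (needs weakening: x unused)
unrestricted ✓ (simply typable at (Str → Str) → Str → Str; W, C, E all held)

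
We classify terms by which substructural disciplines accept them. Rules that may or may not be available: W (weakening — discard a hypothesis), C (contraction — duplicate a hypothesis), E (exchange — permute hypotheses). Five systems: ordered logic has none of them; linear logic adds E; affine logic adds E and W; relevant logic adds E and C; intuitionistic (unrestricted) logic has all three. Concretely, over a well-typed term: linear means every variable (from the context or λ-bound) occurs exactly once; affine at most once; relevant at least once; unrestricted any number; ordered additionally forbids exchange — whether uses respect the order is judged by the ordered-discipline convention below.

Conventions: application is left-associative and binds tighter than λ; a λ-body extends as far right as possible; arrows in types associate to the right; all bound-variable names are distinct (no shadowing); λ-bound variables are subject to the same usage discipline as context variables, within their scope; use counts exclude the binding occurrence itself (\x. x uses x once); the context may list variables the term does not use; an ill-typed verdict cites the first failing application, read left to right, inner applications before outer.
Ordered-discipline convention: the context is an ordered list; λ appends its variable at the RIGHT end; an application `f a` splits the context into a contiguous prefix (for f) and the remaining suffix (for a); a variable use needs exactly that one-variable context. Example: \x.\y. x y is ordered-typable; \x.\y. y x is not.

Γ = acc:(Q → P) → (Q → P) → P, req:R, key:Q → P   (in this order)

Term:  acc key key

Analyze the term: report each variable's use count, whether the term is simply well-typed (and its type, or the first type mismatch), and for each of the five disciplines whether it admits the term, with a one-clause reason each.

use counts: acc=1, req=0, key=2
order of uses: acc, key, key
typing: well-typed at P
ordered: ✗, key ×2 used more than once (contraction); needs weakening: req unused
linear: ✗, key ×2 used more than once (contraction); needs weakening: req unused
affine: ✗, key ×2 used more than once (contraction)
relevant: ✗, needs weakening: req unused
unrestricted: ✓, well-typed at P; no restrictions here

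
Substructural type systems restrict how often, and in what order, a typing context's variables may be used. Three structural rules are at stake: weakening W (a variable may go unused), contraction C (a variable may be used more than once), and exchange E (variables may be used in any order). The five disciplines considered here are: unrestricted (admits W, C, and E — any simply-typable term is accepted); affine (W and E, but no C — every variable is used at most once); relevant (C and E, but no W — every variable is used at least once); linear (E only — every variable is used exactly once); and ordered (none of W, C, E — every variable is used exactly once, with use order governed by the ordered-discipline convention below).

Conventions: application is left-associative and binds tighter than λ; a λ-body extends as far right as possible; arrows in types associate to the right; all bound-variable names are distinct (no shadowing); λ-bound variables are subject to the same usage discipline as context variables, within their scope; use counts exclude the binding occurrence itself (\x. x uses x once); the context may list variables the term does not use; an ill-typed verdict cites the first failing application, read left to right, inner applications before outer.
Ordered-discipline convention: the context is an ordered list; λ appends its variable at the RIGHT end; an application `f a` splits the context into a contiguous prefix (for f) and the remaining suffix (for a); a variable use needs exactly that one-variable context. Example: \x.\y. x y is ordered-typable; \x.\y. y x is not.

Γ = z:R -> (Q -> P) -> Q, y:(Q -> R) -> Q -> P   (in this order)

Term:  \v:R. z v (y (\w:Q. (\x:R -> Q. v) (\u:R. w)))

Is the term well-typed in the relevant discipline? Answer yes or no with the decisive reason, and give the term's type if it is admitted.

no — x, u never used (weakening)
variable uses: z: 1, y: 1, v (λ-bound): 2, w (λ-bound): 1, x (λ-bound): 0, u (λ-bound): 0
uses in reading order: z, v, y, v, w
typing: ✓ — R -> Q
all disciplines: ordered ✗ | linear ✗ | affine ✗ | relevant ✗ | unrestricted ✓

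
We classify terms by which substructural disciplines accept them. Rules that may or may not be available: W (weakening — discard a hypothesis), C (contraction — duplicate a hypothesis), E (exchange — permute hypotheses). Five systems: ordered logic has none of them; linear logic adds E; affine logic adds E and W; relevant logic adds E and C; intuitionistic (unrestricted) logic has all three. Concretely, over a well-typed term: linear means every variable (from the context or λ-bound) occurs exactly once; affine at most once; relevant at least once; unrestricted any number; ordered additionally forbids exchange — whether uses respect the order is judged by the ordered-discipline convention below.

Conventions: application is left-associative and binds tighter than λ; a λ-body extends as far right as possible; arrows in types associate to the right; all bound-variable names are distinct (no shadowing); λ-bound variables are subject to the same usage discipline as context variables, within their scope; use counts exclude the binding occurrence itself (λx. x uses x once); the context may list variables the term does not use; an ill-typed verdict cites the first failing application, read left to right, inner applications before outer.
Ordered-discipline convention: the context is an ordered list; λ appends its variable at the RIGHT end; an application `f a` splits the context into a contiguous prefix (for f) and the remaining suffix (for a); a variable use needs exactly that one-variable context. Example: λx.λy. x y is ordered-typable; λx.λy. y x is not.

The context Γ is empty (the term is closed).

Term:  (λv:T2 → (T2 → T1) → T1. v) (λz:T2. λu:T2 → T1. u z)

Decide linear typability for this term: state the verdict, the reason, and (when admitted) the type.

yes — each of v, z, u used exactly once; term : T2 → (T2 → T1) → T1
counts: v (λ-bound) ×1; z (λ-bound) ×1; u (λ-bound) ×1
left-to-right use order: v, u, z
typing: ✓ — T2 → (T2 → T1) → T1
all disciplines: ordered ✗ · linear ✓ · affine ✓ · relevant ✓ · unrestricted ✓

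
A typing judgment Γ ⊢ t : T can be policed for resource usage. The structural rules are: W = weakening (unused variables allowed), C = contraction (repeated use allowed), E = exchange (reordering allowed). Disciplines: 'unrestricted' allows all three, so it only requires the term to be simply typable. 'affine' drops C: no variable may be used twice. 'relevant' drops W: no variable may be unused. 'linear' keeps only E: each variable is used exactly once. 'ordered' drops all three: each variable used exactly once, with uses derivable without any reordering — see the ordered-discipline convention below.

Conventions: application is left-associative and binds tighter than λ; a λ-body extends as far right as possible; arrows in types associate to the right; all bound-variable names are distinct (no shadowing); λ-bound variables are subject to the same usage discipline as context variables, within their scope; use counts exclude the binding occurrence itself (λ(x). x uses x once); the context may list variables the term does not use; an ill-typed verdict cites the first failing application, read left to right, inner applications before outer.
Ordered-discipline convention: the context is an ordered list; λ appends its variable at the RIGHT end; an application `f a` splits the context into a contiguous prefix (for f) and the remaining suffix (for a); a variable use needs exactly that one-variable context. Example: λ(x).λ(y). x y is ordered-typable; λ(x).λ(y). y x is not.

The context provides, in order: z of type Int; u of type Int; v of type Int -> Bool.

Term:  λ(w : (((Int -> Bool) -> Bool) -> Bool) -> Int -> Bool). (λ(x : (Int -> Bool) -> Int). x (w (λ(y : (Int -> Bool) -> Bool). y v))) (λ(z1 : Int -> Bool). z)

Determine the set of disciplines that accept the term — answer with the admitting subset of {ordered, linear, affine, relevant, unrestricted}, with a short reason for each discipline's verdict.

accepted by: affine, unrestricted
variable uses: z: 1, u: 0, v: 1, w (bound): 1, x (bound): 1, y (bound): 1, z1 (bound): 0
uses in reading order: x, w, y, v, z
typing: well-typed at ((((Int -> Bool) -> Bool) -> Bool) -> Int -> Bool) -> Int
ordered ✗ (u, z1 never used (weakening))
linear ✗ (u, z1 never used (weakening))
affine ✓ (at most one use each (z, u, v, w, x, y, z1))
relevant ✗ (u, z1 never used (weakening))
unrestricted ✓ (type-checks (((((Int -> Bool) -> Bool) -> Bool) -> Int -> Bool) -> Int) and nothing is barred)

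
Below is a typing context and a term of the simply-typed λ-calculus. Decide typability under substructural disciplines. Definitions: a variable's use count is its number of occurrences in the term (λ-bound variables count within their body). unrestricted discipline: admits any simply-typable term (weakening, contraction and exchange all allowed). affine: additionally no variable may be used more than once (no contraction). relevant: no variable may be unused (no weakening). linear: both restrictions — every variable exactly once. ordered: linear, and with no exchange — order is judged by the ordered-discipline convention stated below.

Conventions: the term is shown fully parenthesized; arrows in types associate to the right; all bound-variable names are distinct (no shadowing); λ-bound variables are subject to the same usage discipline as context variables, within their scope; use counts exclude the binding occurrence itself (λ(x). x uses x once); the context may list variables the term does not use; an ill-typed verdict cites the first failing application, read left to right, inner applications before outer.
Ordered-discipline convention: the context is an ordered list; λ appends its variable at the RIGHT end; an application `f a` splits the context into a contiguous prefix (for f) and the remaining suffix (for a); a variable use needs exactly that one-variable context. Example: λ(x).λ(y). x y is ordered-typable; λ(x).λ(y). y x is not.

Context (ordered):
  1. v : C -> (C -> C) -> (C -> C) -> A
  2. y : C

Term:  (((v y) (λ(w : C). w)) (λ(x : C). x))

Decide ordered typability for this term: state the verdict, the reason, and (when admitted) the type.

yes — v, y, w, x once each; derivable with no W/C/E; term : A
variable uses: v: 1, y: 1, w [bound]: 1, x [bound]: 1
uses in reading order: v, y, w, x
typing: well-typed at A
across the five disciplines: ordered ✓ · linear ✓ · affine ✓ · relevant ✓ · unrestricted ✓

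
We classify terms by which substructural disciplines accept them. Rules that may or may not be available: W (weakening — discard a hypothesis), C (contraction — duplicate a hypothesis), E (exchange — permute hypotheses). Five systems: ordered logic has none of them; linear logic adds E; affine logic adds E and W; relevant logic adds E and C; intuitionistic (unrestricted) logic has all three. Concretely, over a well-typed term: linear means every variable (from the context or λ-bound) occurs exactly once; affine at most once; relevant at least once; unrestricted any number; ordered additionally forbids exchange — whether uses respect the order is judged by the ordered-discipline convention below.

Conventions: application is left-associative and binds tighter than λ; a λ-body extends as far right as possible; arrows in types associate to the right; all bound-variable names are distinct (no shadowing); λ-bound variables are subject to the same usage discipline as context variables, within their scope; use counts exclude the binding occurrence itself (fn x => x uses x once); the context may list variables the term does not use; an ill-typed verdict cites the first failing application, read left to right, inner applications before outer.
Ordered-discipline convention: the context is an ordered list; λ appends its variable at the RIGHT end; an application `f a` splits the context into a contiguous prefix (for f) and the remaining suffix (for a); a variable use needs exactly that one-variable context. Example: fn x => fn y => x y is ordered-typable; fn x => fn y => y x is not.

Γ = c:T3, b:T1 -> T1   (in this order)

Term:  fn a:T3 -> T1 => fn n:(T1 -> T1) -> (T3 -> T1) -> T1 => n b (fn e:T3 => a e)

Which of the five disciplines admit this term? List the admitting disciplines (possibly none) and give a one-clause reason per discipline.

admitted by: affine, unrestricted
use counts: c: 0, b: 1, a (bound): 1, n (bound): 1, e (bound): 1
order of uses: n, b, a, e
typing: ✓ — (T3 -> T1) -> ((T1 -> T1) -> (T3 -> T1) -> T1) -> T1
ordered ✗ (unused: c — weakening required)
linear ✗ (unused: c — weakening required)
affine ✓ (at most one use each (c, b, a, n, e))
relevant ✗ (unused: c — weakening required)
unrestricted ✓ (simply typable at (T3 -> T1) -> ((T1 -> T1) -> (T3 -> T1) -> T1) -> T1; W, C, E all held)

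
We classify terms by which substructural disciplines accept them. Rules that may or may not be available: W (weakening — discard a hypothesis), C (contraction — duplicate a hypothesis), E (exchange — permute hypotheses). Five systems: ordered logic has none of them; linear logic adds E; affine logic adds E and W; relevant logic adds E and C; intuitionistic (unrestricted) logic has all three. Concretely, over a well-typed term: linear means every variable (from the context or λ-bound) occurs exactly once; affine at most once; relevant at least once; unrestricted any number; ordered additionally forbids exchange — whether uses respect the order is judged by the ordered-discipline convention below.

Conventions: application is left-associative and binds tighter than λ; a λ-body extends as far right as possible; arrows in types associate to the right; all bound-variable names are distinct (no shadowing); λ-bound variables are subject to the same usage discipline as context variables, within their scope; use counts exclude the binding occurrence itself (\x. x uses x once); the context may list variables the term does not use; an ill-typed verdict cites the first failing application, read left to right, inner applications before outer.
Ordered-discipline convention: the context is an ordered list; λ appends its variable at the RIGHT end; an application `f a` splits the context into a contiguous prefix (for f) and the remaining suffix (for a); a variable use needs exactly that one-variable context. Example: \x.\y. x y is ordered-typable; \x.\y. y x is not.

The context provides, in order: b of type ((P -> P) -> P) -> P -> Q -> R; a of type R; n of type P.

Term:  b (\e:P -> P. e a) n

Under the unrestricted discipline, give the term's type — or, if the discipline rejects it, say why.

not well-typed under unrestricted — the type mismatch rejects it
counts: b: 1, a: 1, n: 1, e (bound): 1
uses in reading order: b, e, a, n
typing: ill-typed: an application expects P but receives R
per-discipline verdicts: ordered ✗ · linear ✗ · affine ✗ · relevant ✗ · unrestricted ✗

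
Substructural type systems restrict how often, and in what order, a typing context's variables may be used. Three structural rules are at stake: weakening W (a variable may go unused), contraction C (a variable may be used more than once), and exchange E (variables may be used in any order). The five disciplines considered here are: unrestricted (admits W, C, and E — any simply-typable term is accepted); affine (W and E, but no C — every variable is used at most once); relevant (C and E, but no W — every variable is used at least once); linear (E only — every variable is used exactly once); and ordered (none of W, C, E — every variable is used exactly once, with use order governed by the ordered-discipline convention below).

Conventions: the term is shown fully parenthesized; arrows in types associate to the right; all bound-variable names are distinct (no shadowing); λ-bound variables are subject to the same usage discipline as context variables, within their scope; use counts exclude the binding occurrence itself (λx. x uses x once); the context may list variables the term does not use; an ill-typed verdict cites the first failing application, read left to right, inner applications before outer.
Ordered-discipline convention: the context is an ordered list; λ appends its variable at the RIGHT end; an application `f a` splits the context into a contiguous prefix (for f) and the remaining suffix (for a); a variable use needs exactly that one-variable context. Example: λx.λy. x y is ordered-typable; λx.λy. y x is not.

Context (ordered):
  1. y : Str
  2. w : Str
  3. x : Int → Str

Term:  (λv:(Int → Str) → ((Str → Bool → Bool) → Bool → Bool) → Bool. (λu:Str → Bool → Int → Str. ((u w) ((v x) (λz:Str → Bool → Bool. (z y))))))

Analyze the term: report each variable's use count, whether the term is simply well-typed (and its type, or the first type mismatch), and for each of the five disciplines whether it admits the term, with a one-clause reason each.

counts: y ×1; w ×1; x ×1; v (bound) ×1; u (bound) ×1; z (bound) ×1
use order (left to right): u, w, v, x, z, y
typing: well-typed — term : ((Int → Str) → ((Str → Bool → Bool) → Bool → Bool) → Bool) → (Str → Bool → Int → Str) → Int → Str
ordered ✗ (no ordered split (uses run u, w, v, x, z, y))
linear ✓ (single use per variable (y, w, x, v, u, z))
affine ✓ (y, w, x, v, u, z: no repeats, contraction unneeded)
relevant ✓ (every one of y, w, x, v, u, z appears)
unrestricted ✓ (simply typable at ((Int → Str) → ((Str → Bool → Bool) → Bool → Bool) → Bool) → (Str → Bool → Int → Str) → Int → Str; W, C, E all held)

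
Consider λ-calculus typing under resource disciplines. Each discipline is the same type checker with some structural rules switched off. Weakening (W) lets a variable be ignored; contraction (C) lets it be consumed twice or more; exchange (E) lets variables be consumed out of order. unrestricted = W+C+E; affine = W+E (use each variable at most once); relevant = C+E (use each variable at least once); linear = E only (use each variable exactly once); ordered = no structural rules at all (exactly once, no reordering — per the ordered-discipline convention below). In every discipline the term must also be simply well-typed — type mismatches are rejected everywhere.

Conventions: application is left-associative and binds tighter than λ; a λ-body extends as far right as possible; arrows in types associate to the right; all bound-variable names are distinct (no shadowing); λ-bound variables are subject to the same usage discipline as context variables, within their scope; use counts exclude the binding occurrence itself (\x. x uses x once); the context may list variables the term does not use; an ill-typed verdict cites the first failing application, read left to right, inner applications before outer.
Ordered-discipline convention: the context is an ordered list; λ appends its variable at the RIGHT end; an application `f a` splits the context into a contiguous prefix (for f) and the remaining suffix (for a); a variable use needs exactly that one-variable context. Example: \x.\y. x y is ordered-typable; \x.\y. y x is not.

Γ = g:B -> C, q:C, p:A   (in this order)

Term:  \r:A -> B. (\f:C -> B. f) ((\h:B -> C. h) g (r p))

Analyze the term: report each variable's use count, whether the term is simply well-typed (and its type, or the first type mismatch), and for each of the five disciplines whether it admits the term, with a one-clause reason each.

use counts: g ×1; q ×0; p ×1; r (λ-bound) ×1; f (λ-bound) ×1; h (λ-bound) ×1
order of uses: f, h, g, r, p
typing: ill-typed: a function awaiting C -> B gets C
ordered: ✗, not simply typable
linear: ✗, fails simple typing
affine: ✗, a type mismatch blocks all five
relevant: ✗, the type mismatch rejects it
unrestricted: ✗, not simply typable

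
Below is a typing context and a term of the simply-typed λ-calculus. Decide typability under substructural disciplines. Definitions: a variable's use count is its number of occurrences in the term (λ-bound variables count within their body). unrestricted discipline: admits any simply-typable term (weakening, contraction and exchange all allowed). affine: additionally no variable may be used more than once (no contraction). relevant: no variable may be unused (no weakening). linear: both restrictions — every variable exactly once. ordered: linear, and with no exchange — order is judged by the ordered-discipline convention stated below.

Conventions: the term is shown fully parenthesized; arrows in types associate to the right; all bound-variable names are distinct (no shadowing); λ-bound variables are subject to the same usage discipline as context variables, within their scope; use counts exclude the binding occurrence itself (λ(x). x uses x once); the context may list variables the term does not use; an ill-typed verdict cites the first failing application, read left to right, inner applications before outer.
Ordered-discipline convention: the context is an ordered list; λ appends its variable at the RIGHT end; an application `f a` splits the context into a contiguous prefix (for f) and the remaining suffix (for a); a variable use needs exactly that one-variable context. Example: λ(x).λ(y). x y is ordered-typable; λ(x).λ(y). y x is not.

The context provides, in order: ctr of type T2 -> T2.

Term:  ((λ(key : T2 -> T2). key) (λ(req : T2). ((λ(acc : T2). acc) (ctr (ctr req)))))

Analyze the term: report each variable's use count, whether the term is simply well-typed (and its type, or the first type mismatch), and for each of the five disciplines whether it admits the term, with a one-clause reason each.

usage: ctr=2, key (λ-bound)=1, req (λ-bound)=1, acc (λ-bound)=1
uses in reading order: key, acc, ctr, ctr, req
typing: ✓ — T2 -> T2
ordered ✗ (uses contraction: ctr ×2)
linear ✗ (uses contraction: ctr ×2)
affine ✗ (uses contraction: ctr ×2)
relevant ✓ (at least one use each (ctr, key, req, acc))
unrestricted ✓ (well-typed at T2 -> T2; no restrictions here)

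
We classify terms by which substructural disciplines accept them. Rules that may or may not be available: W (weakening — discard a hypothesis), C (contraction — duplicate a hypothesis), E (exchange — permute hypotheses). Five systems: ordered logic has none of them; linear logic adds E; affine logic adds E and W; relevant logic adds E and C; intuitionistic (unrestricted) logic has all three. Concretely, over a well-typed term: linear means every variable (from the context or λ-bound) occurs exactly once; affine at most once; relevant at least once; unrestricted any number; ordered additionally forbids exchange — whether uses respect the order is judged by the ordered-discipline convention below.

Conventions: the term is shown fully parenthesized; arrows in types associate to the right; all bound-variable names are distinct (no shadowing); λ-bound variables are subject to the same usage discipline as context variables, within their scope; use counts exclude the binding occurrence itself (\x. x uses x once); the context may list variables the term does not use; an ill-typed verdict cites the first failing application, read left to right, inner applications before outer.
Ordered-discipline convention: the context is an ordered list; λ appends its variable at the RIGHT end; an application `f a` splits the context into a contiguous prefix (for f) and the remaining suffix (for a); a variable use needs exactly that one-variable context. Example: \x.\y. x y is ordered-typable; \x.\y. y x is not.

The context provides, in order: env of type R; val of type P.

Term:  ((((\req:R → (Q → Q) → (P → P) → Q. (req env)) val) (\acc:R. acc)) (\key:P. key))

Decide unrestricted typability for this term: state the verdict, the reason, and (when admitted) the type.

no — the type mismatch rejects it
usage: env: 1; val: 1; req (λ-bound): 1; acc (λ-bound): 1; key (λ-bound): 1
order of uses: req, env, val, acc, key
typing: ill-typed: a function awaiting R → (Q → Q) → (P → P) → Q gets P
across the five disciplines: ordered ✗ | linear ✗ | affine ✗ | relevant ✗ | unrestricted ✗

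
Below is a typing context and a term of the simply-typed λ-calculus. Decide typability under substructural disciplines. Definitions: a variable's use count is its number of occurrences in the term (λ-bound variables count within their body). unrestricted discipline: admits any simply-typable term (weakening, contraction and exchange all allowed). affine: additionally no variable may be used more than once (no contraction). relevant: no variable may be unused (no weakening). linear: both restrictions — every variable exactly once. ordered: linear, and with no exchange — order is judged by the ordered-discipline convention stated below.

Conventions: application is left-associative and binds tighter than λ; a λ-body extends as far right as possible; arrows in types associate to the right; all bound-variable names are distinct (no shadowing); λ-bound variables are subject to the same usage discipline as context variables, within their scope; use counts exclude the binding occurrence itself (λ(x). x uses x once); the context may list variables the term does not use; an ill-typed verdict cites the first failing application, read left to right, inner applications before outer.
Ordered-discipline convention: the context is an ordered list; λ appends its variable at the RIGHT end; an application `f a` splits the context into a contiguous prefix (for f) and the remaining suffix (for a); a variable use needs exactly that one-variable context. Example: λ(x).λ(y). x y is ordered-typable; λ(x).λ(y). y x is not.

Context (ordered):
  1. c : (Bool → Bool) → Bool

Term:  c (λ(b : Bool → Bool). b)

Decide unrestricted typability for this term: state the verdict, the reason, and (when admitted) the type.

no — fails simple typing
counts: c: 1, b (λ-bound): 1
order of uses: c, b
typing: ill-typed: an argument (Bool → Bool) → Bool → Bool mismatches the expected Bool → Bool
per-discipline verdicts: ordered ✗ · linear ✗ · affine ✗ · relevant ✗ · unrestricted ✗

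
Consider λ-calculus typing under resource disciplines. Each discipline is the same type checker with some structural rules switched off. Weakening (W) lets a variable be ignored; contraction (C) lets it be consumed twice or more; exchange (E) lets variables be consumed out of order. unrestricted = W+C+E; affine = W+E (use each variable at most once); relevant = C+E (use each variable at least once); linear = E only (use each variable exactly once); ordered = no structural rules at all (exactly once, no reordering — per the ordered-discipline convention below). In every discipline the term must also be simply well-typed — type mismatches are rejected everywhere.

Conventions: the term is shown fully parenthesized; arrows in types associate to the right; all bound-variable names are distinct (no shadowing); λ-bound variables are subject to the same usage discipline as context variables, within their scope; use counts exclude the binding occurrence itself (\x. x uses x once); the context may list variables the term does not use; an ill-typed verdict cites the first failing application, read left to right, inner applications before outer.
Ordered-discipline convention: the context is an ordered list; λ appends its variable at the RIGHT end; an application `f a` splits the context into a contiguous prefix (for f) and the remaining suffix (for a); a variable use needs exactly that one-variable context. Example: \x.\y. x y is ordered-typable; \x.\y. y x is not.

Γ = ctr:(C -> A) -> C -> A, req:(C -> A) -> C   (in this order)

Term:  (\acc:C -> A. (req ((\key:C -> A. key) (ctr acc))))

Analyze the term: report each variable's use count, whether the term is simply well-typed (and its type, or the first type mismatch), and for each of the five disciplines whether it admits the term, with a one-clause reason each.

counts: ctr: 1; req: 1; acc [bound]: 1; key [bound]: 1
order of uses: req, key, ctr, acc
typing: ✓ — (C -> A) -> C
ordered ✗ (no ordered split (uses run req, key, ctr, acc))
linear ✓ (exactly-once usage across ctr, req, acc, key)
affine ✓ (at most one use each (ctr, req, acc, key))
relevant ✓ (ctr, req, acc, key: all used, weakening unneeded)
unrestricted ✓ (simply typable at (C -> A) -> C; W, C, E all held)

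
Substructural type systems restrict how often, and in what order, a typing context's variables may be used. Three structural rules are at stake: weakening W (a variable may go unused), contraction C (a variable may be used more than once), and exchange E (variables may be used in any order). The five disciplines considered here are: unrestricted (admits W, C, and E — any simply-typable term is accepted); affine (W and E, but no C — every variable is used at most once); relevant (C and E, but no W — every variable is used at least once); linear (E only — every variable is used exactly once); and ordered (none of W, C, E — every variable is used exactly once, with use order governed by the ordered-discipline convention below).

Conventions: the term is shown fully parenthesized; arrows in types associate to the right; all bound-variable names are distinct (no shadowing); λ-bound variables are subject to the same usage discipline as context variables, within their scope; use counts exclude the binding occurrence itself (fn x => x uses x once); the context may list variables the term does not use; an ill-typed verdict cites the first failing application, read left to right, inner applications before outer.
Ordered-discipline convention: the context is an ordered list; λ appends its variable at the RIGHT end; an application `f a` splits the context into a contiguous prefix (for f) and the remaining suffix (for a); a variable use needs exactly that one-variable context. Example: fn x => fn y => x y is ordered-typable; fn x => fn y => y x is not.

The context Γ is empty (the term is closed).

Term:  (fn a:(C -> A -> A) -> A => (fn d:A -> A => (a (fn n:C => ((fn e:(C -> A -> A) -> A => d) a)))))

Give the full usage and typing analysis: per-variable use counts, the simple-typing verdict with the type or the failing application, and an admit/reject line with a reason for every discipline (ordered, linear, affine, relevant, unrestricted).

use counts: a (bound): 2, d (bound): 1, n (bound): 0, e (bound): 0
order of uses: a, d, a
typing: the term checks, with type ((C -> A -> A) -> A) -> (A -> A) -> A
ordered ✗ (repeated use of a ×2; unused: n, e — weakening required)
linear ✗ (repeated use of a ×2; unused: n, e — weakening required)
affine ✗ (repeated use of a ×2)
relevant ✗ (unused: n, e — weakening required)
unrestricted ✓ (simply typable at ((C -> A -> A) -> A) -> (A -> A) -> A; W, C, E all held)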